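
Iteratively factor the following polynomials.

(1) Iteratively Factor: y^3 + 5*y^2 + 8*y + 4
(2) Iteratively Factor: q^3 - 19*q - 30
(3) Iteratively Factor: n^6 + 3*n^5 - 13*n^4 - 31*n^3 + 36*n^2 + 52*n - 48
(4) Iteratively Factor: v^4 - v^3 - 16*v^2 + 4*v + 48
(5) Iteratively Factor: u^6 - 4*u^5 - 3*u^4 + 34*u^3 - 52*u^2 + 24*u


(1) = (y + 2)*(y^2 + 3*y + 2) = (y + 2)^2*(y + 1)
(2) = (q - 5)*(q^2 + 5*q + 6) = (q - 5)*(q + 2)*(q + 3)
(3) = (n + 4)*(n^5 - n^4 - 9*n^3 + 5*n^2 + 16*n - 12) = (n - 1)*(n + 4)*(n^4 - 9*n^2 - 4*n + 12) = (n - 3)*(n - 1)*(n + 4)*(n^3 + 3*n^2 - 4) = (n - 3)*(n - 1)*(n + 2)*(n + 4)*(n^2 + n - 2) = (n - 3)*(n - 1)*(n + 2)^2*(n + 4)*(n - 1)
(4) = (v - 2)*(v^3 + v^2 - 14*v - 24) = (v - 2)*(v + 2)*(v^2 - v - 12) = (v - 2)*(v + 2)*(v + 3)*(v - 4)
(5) = (u - 2)*(u^5 - 2*u^4 - 7*u^3 + 20*u^2 - 12*u) = (u - 2)*(u - 1)*(u^4 - u^3 - 8*u^2 + 12*u) = (u - 2)^2*(u - 1)*(u^3 + u^2 - 6*u) = (u - 2)^3*(u - 1)*(u^2 + 3*u) = u*(u - 2)^3*(u - 1)*(u + 3)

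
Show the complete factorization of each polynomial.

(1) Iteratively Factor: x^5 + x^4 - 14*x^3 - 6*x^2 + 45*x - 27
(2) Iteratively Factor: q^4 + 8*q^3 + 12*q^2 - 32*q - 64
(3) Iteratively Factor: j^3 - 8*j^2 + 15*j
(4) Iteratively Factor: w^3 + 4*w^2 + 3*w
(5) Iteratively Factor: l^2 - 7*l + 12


(1) = (x + 3)*(x^4 - 2*x^3 - 8*x^2 + 18*x - 9) = (x - 3)*(x + 3)*(x^3 + x^2 - 5*x + 3) = (x - 3)*(x - 1)*(x + 3)*(x^2 + 2*x - 3) = (x - 3)*(x - 1)^2*(x + 3)*(x + 3)
(2) = (q + 2)*(q^3 + 6*q^2 - 32) = (q + 2)*(q + 4)*(q^2 + 2*q - 8) = (q - 2)*(q + 2)*(q + 4)*(q + 4)
(3) = (j - 3)*(j^2 - 5*j) = (j - 5)*(j - 3)*(j)
(4) = (w + 3)*(w^2 + w) = w*(w + 3)*(w + 1)
(5) = (l - 3)*(l - 4)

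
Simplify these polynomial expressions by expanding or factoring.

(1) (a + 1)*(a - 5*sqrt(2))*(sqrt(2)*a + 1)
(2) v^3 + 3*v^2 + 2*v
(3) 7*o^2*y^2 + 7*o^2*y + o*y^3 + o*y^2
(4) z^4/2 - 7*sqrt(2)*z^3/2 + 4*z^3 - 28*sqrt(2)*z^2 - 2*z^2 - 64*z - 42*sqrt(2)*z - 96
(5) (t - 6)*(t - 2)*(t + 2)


(1) = sqrt(2)*a^3 - 9*a^2 + sqrt(2)*a^2 - 9*a - 5*sqrt(2)*a - 5*sqrt(2)
(2) = v*(v + 1)*(v + 2)
(3) = y*(7*o + y)*(o*y + o)
(4) = (z/2 + 1)*(z + 6)*(z - 8*sqrt(2))*(z + sqrt(2))
(5) = t^3 - 6*t^2 - 4*t + 24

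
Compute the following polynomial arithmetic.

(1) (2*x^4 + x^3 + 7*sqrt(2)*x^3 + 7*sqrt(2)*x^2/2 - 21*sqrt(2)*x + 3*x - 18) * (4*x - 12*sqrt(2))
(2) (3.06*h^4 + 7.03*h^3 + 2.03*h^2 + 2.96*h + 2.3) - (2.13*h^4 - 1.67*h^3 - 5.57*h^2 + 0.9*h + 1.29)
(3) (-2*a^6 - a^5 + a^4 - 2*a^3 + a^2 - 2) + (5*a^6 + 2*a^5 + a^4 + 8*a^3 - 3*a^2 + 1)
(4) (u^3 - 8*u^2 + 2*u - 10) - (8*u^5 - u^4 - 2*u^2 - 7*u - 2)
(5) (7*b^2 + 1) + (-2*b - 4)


(1) = 8*x^5 + 4*x^4 + 4*sqrt(2)*x^4 - 168*x^3 + 2*sqrt(2)*x^3 - 84*sqrt(2)*x^2 - 72*x^2 - 36*sqrt(2)*x + 432*x + 216*sqrt(2)
(2) = 0.93*h^4 + 8.7*h^3 + 7.6*h^2 + 2.06*h + 1.01
(3) = 3*a^6 + a^5 + 2*a^4 + 6*a^3 - 2*a^2 - 1
(4) = -8*u^5 + u^4 + u^3 - 6*u^2 + 9*u - 8
(5) = 7*b^2 - 2*b - 3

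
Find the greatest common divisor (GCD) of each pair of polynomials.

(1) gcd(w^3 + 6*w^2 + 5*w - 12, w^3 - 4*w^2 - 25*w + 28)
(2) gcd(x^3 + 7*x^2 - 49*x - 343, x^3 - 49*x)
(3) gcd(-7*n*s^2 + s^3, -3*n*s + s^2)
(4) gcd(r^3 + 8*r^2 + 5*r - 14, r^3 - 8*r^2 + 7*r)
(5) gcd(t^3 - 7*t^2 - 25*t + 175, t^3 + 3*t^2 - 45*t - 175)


(1) = gcd((w - 1)*(w + 3)*(w + 4), (w - 7)*(w - 1)*(w + 4)) = w^2 + 3*w - 4
(2) = gcd((x - 7)*(x + 7)^2, x*(x - 7)*(x + 7)) = x^2 - 49
(3) = s
(4) = r - 1
(5) = gcd((t - 7)*(t - 5)*(t + 5), (t - 7)*(t + 5)^2) = t^2 - 2*t - 35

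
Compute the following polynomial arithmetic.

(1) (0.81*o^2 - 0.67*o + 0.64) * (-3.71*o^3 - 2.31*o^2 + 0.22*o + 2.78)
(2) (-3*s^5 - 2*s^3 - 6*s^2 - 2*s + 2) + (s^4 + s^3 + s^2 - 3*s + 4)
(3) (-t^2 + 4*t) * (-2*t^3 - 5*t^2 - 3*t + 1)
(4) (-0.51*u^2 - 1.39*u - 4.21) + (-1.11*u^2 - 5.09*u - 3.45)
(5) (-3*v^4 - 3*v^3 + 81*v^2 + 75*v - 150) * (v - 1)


(1) = -3.0051*o^5 + 0.6146*o^4 - 0.6485*o^3 + 0.626*o^2 - 1.7218*o + 1.7792
(2) = -3*s^5 + s^4 - s^3 - 5*s^2 - 5*s + 6
(3) = 2*t^5 - 3*t^4 - 17*t^3 - 13*t^2 + 4*t
(4) = -1.62*u^2 - 6.48*u - 7.66
(5) = -3*v^5 + 84*v^3 - 6*v^2 - 225*v + 150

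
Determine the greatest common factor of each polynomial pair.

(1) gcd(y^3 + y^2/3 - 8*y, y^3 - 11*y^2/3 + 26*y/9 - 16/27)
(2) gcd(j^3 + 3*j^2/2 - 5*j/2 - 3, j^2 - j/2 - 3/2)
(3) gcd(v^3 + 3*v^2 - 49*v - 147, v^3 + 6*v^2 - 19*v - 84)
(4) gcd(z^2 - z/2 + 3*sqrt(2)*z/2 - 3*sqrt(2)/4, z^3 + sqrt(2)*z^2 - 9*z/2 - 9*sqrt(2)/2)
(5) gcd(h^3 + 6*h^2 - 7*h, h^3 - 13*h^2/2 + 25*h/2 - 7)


(1) = y - 8/3
(2) = j^2 - j/2 - 3/2
(3) = gcd((v - 7)*(v + 3)*(v + 7), (v - 4)*(v + 3)*(v + 7)) = v^2 + 10*v + 21
(4) = gcd((z - 1/2)*(z + 3*sqrt(2)/2), (z - 3*sqrt(2)/2)*(z + sqrt(2))*(z + 3*sqrt(2)/2)) = z + 3*sqrt(2)/2
(5) = gcd(h*(h - 1)*(h + 7), (h - 7/2)*(h - 2)*(h - 1)) = h - 1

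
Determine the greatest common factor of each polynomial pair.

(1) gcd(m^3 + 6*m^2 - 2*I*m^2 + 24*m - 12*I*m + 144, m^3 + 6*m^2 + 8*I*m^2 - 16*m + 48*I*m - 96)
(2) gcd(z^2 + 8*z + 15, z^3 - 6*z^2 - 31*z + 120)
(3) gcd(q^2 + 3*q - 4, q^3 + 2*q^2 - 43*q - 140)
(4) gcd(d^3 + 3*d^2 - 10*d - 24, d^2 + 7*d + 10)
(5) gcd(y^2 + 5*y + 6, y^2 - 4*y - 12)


(1) = gcd((m + 6)*(m - 6*I)*(m + 4*I), (m + 6)*(m + 4*I)^2) = m^2 + m*(6 + 4*I) + 24*I
(2) = gcd((z + 3)*(z + 5), (z - 8)*(z - 3)*(z + 5)) = z + 5
(3) = gcd((q - 1)*(q + 4), (q - 7)*(q + 4)*(q + 5)) = q + 4
(4) = gcd((d - 3)*(d + 2)*(d + 4), (d + 2)*(d + 5)) = d + 2
(5) = y + 2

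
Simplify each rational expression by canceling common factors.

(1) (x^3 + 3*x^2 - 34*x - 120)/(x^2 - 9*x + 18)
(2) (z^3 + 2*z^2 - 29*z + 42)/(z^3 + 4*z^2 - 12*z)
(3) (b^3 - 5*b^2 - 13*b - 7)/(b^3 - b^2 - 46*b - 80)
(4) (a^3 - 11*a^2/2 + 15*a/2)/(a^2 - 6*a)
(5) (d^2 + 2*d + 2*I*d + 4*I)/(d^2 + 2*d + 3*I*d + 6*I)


(1) = (x^2 + 9*x + 20)/(x - 3)
(2) = (z^2 + 4*z - 21)/(z^2 + 6*z)
(3) = (b^3 - 5*b^2 - 13*b - 7)/(b^3 - b^2 - 46*b - 80)
(4) = (2*a^2 - 11*a + 15)/(2*a - 12)
(5) = (d + 2*I)/(d + 3*I)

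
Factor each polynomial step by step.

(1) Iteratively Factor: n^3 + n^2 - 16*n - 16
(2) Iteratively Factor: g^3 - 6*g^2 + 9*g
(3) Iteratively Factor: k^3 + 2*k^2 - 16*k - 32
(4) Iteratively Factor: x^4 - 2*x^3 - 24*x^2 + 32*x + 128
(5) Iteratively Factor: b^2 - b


(1) = (n + 4)*(n^2 - 3*n - 4) = (n + 1)*(n + 4)*(n - 4)
(2) = (g)*(g^2 - 6*g + 9) = g*(g - 3)*(g - 3)
(3) = (k + 2)*(k^2 - 16) = (k + 2)*(k + 4)*(k - 4)
(4) = (x + 2)*(x^3 - 4*x^2 - 16*x + 64) = (x - 4)*(x + 2)*(x^2 - 16) = (x - 4)*(x + 2)*(x + 4)*(x - 4)
(5) = (b - 1)*(b)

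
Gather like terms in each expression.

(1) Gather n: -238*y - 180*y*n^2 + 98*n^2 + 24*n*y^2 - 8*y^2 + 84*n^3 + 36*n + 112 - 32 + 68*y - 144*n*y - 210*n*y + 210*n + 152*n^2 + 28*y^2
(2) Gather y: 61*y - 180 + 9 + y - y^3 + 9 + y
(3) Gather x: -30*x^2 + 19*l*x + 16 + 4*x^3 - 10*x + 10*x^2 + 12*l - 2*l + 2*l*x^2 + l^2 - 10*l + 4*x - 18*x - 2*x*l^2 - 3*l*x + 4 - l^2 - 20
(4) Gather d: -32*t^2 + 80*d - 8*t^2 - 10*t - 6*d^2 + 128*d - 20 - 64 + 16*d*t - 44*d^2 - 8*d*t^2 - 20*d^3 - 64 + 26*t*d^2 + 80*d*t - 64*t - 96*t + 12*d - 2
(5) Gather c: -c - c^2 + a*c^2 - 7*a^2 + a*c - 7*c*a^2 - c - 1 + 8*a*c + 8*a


(1) = 84*n^3 + n^2*(250 - 180*y) + n*(24*y^2 - 354*y + 246) + 20*y^2 - 170*y + 80
(2) = -y^3 + 63*y - 162
(3) = 4*x^3 + x^2*(2*l - 20) + x*(-2*l^2 + 16*l - 24)
(4) = -20*d^3 + d^2*(26*t - 50) + d*(-8*t^2 + 96*t + 220) - 40*t^2 - 170*t - 150
(5) = -7*a^2 + 8*a + c^2*(a - 1) + c*(-7*a^2 + 9*a - 2) - 1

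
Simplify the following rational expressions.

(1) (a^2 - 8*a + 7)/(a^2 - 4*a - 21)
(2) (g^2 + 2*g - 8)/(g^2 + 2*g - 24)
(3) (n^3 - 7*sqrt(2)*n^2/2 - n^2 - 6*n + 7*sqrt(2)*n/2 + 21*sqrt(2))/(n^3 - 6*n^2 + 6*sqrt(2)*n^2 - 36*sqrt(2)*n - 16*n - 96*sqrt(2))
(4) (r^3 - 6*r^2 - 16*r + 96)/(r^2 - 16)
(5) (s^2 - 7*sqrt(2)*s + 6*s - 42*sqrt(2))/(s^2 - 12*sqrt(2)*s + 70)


(1) = (a - 1)/(a + 3)
(2) = (g^2 + 2*g - 8)/(g^2 + 2*g - 24)
(3) = (2*n^2 + n*(-7*sqrt(2) - 6) + 21*sqrt(2))/(2*n^2 + n*(-16 + 12*sqrt(2)) - 96*sqrt(2))
(4) = r - 6
(5) = (s + 6)/(s - 5*sqrt(2))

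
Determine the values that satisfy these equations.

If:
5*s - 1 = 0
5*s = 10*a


Then:
a = 1/10
s = 1/5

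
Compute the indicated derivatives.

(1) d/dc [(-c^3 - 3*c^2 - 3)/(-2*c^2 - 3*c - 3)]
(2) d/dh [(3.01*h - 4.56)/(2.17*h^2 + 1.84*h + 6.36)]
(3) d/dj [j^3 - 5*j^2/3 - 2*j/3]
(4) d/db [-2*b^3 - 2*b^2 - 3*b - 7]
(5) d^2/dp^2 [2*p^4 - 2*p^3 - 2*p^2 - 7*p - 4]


(1) = (2*c^4 + 6*c^3 + 18*c^2 + 6*c - 9)/(4*c^4 + 12*c^3 + 21*c^2 + 18*c + 9)
(2) = (-6.5317*h^2 + 19.7904*h + 27.534)/(4.7089*h^4 + 7.9856*h^3 + 30.988*h^2 + 23.4048*h + 40.4496)
(3) = 3*j^2 - 10*j/3 - 2/3
(4) = -6*b^2 - 4*b - 3
(5) = 24*p^2 - 12*p - 4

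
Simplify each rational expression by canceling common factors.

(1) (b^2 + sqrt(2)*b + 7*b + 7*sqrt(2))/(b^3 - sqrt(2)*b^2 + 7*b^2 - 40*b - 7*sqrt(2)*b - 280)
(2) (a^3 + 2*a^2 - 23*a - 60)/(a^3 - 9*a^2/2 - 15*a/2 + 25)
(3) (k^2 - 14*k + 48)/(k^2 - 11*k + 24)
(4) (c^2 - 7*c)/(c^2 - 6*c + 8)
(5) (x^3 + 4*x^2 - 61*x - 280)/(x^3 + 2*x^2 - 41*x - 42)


(1) = (b + sqrt(2))/(b^2 - sqrt(2)*b - 40)
(2) = (2*a^2 + 14*a + 24)/(2*a^2 + a - 10)
(3) = (k - 6)/(k - 3)
(4) = (c^2 - 7*c)/(c^2 - 6*c + 8)
(5) = (x^2 - 3*x - 40)/(x^2 - 5*x - 6)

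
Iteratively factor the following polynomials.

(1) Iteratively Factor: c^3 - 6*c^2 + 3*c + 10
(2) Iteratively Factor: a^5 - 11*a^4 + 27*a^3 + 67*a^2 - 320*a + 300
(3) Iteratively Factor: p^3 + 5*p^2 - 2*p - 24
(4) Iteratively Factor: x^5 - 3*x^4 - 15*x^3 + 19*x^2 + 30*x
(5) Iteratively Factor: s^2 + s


(1) = (c + 1)*(c^2 - 7*c + 10) = (c - 5)*(c + 1)*(c - 2)
(2) = (a - 2)*(a^4 - 9*a^3 + 9*a^2 + 85*a - 150) = (a - 2)^2*(a^3 - 7*a^2 - 5*a + 75) = (a - 5)*(a - 2)^2*(a^2 - 2*a - 15) = (a - 5)*(a - 2)^2*(a + 3)*(a - 5)
(3) = (p + 4)*(p^2 + p - 6) = (p - 2)*(p + 4)*(p + 3)
(4) = (x)*(x^4 - 3*x^3 - 15*x^2 + 19*x + 30) = x*(x + 1)*(x^3 - 4*x^2 - 11*x + 30) = x*(x - 5)*(x + 1)*(x^2 + x - 6) = x*(x - 5)*(x + 1)*(x + 3)*(x - 2)
(5) = (s)*(s + 1)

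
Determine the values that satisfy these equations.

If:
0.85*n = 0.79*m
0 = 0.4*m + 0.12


Then:
m = -0.30
n = -0.28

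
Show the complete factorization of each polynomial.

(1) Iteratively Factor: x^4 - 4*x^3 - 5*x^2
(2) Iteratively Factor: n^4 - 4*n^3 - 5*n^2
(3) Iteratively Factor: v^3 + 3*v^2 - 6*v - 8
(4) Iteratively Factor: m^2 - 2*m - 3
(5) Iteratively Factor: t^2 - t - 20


(1) = (x)*(x^3 - 4*x^2 - 5*x) = x*(x - 5)*(x^2 + x) = x^2*(x - 5)*(x + 1)
(2) = (n)*(n^3 - 4*n^2 - 5*n) = n*(n + 1)*(n^2 - 5*n) = n^2*(n + 1)*(n - 5)
(3) = (v + 4)*(v^2 - v - 2) = (v + 1)*(v + 4)*(v - 2)
(4) = (m + 1)*(m - 3)
(5) = (t - 5)*(t + 4)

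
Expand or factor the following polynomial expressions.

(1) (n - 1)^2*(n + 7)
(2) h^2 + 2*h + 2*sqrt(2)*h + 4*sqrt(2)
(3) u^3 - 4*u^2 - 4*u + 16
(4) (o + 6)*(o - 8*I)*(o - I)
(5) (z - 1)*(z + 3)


(1) = n^3 + 5*n^2 - 13*n + 7
(2) = (h + 2)*(h + 2*sqrt(2))
(3) = (u - 4)*(u - 2)*(u + 2)
(4) = o^3 + 6*o^2 - 9*I*o^2 - 8*o - 54*I*o - 48
(5) = z^2 + 2*z - 3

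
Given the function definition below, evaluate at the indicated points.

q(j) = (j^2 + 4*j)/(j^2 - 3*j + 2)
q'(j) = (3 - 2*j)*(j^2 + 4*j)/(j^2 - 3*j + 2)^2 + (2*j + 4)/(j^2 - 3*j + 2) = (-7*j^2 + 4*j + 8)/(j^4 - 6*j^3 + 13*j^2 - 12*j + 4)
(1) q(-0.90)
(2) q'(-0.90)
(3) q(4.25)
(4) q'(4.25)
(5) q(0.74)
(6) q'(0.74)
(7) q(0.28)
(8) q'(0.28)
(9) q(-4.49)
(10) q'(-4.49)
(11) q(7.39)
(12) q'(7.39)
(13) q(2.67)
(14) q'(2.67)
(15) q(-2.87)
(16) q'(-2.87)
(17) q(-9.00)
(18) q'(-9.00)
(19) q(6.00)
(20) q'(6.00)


(1) = -0.51
(2) = -0.04
(3) = 4.79
(4) = -1.90
(5) = 10.71
(6) = 66.41
(7) = 0.97
(8) = 5.59
(9) = 0.06
(10) = -0.12
(11) = 2.44
(12) = -0.29
(13) = 15.92
(14) = -24.94
(15) = -0.17
(16) = -0.17
(17) = 0.41
(18) = -0.05
(19) = 3.00
(20) = -0.55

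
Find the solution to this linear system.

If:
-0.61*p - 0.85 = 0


Then:
p = -1.39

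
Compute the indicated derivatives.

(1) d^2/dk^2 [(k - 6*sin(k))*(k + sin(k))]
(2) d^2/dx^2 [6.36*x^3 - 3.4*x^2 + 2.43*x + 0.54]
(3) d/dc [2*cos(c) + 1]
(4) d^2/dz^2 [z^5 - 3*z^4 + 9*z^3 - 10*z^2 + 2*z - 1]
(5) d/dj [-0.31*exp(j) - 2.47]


(1) = 5*k*sin(k) + 24*sin(k)^2 - 10*cos(k) - 10
(2) = 38.16*x - 6.8
(3) = -2*sin(c)
(4) = 20*z^3 - 36*z^2 + 54*z - 20
(5) = -0.31*exp(j)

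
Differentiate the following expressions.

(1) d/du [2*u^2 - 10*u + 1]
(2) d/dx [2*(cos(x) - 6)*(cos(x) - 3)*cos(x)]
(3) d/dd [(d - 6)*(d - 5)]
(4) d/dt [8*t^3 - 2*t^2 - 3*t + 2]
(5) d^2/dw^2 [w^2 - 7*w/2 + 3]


(1) = 4*u - 10
(2) = 6*(sin(x)^2 + 6*cos(x) - 7)*sin(x)
(3) = 2*d - 11
(4) = 24*t^2 - 4*t - 3
(5) = 2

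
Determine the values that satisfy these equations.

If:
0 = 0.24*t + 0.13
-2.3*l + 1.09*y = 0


Then:
l = 0.473913043478261*y
t = -0.54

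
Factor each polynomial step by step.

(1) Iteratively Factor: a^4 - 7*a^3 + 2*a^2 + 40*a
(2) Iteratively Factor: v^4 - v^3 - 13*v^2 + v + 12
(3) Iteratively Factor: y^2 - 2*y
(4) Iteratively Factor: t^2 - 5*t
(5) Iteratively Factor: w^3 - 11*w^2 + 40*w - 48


(1) = (a - 4)*(a^3 - 3*a^2 - 10*a) = a*(a - 4)*(a^2 - 3*a - 10) = a*(a - 4)*(a + 2)*(a - 5)
(2) = (v - 1)*(v^3 - 13*v - 12) = (v - 1)*(v + 1)*(v^2 - v - 12) = (v - 1)*(v + 1)*(v + 3)*(v - 4)
(3) = (y - 2)*(y)
(4) = (t - 5)*(t)
(5) = (w - 4)*(w^2 - 7*w + 12) = (w - 4)*(w - 3)*(w - 4)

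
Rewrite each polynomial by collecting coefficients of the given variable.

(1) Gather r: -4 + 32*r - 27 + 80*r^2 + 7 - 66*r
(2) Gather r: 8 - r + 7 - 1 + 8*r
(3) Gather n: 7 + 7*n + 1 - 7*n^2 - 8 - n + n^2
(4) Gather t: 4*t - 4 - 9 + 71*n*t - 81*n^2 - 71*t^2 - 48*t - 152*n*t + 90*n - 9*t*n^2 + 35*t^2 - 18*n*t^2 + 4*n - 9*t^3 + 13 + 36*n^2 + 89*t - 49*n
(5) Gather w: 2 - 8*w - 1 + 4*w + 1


(1) = 80*r^2 - 34*r - 24
(2) = 7*r + 14
(3) = -6*n^2 + 6*n
(4) = -45*n^2 + 45*n - 9*t^3 + t^2*(-18*n - 36) + t*(-9*n^2 - 81*n + 45)
(5) = 2 - 4*w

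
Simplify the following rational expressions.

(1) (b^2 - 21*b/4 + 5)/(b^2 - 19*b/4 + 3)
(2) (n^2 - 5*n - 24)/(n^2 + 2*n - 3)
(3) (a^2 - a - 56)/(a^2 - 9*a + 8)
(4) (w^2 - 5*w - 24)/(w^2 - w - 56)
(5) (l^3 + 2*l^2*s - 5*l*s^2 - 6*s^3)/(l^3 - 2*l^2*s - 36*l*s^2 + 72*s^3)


(1) = (4*b - 5)/(4*b - 3)
(2) = (n - 8)/(n - 1)
(3) = (a + 7)/(a - 1)
(4) = (w + 3)/(w + 7)
(5) = (-l^2 - 4*l*s - 3*s^2)/(-l^2 + 36*s^2)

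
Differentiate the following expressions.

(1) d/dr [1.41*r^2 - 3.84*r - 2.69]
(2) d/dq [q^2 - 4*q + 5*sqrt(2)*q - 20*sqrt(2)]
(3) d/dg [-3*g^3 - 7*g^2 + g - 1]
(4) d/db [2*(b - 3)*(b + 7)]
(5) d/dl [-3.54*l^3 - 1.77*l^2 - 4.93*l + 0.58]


(1) = 2.82*r - 3.84
(2) = 2*q - 4 + 5*sqrt(2)
(3) = -9*g^2 - 14*g + 1
(4) = 4*b + 8
(5) = -10.62*l^2 - 3.54*l - 4.93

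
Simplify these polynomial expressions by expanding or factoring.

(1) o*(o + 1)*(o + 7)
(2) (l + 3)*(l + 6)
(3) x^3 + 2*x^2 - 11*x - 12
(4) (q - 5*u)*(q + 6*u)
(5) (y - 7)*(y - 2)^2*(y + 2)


(1) = o^3 + 8*o^2 + 7*o
(2) = l^2 + 9*l + 18
(3) = (x - 3)*(x + 1)*(x + 4)
(4) = q^2 + q*u - 30*u^2
(5) = y^4 - 9*y^3 + 10*y^2 + 36*y - 56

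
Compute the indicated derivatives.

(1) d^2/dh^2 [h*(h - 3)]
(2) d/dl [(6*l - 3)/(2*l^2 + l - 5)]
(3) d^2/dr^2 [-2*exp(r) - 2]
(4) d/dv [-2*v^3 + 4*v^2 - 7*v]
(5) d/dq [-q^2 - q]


(1) = 2
(2) = 3*(-4*l^2 + 4*l - 9)/(4*l^4 + 4*l^3 - 19*l^2 - 10*l + 25)
(3) = -2*exp(r)
(4) = -6*v^2 + 8*v - 7
(5) = -2*q - 1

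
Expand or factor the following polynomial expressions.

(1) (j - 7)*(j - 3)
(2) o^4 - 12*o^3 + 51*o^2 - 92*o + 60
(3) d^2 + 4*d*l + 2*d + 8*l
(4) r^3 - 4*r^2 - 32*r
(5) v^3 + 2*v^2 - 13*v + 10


(1) = j^2 - 10*j + 21
(2) = (o - 5)*(o - 3)*(o - 2)^2
(3) = (d + 2)*(d + 4*l)
(4) = r*(r - 8)*(r + 4)
(5) = (v - 2)*(v - 1)*(v + 5)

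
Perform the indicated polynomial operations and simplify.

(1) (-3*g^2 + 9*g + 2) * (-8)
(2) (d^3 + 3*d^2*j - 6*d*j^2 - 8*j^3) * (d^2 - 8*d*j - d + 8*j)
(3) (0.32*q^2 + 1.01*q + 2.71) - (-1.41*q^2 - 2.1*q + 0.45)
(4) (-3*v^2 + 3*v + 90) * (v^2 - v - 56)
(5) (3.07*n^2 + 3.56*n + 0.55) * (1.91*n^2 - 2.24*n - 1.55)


(1) = 24*g^2 - 72*g - 16
(2) = d^5 - 5*d^4*j - d^4 - 30*d^3*j^2 + 5*d^3*j + 40*d^2*j^3 + 30*d^2*j^2 + 64*d*j^4 - 40*d*j^3 - 64*j^4
(3) = 1.73*q^2 + 3.11*q + 2.26
(4) = -3*v^4 + 6*v^3 + 255*v^2 - 258*v - 5040
(5) = 5.8637*n^4 - 0.0772*n^3 - 11.6824*n^2 - 6.75*n - 0.8525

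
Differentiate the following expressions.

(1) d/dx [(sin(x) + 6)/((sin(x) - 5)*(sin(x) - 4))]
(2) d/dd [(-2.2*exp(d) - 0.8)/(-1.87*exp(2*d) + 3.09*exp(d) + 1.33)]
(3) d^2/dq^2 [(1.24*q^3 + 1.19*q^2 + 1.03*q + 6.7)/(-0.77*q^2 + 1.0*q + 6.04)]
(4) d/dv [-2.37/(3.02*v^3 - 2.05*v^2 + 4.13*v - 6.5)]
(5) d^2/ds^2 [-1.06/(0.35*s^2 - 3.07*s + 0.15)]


(1) = (-12*sin(x) + cos(x)^2 + 73)*cos(x)/((sin(x) - 5)^2*(sin(x) - 4)^2)
(2) = (-(2.2*exp(d) + 0.8)*(3.74*exp(d) - 3.09) + 4.114*exp(2*d) - 6.798*exp(d) - 2.926)*exp(d)/(-1.87*exp(2*d) + 3.09*exp(d) + 1.33)^2
(3) = (-17.067958*q^3 - 101.978892*q^2 - 269.211048*q - 150.104528)/(0.456533*q^6 - 1.7787*q^5 - 8.433348*q^4 + 26.9048*q^3 + 66.152496*q^2 - 109.4448*q - 220.348864)
(4) = (21.4722*v^2 - 9.717*v + 9.7881)/(3.02*v^3 - 2.05*v^2 + 4.13*v - 6.5)^2
(5) = (0.2597*s^2 - 2.27794*s - 1.06*(0.7*s - 3.07)*(1.4*s - 6.14) + 0.1113)/(0.35*s^2 - 3.07*s + 0.15)^3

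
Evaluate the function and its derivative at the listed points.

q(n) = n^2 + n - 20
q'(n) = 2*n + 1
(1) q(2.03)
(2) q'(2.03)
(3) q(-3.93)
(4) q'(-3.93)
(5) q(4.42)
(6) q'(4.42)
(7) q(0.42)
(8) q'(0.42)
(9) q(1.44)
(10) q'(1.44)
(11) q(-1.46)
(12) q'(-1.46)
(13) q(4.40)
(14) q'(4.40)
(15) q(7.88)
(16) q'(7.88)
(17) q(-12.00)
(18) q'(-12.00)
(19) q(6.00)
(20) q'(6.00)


(1) = -13.85
(2) = 5.06
(3) = -8.49
(4) = -6.86
(5) = 3.96
(6) = 9.84
(7) = -19.40
(8) = 1.84
(9) = -16.49
(10) = 3.88
(11) = -19.33
(12) = -1.92
(13) = 3.76
(14) = 9.80
(15) = 49.97
(16) = 16.76
(17) = 112.00
(18) = -23.00
(19) = 22.00
(20) = 13.00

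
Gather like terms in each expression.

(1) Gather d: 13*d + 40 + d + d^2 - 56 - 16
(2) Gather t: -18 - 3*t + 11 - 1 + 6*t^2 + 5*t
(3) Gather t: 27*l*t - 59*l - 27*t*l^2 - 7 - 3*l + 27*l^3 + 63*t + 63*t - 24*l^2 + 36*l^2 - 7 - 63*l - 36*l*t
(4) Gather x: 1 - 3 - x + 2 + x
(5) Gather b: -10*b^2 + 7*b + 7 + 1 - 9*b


(1) = d^2 + 14*d - 32
(2) = 6*t^2 + 2*t - 8
(3) = 27*l^3 + 12*l^2 - 125*l + t*(-27*l^2 - 9*l + 126) - 14
(4) = 0
(5) = -10*b^2 - 2*b + 8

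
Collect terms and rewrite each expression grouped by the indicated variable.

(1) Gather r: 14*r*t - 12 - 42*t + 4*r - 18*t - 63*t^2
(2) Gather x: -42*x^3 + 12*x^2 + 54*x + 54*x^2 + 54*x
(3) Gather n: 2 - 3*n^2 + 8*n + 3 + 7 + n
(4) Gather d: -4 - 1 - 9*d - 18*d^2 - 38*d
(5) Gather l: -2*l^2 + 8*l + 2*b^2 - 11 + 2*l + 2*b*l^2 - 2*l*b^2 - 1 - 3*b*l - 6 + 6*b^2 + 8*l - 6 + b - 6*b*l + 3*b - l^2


(1) = r*(14*t + 4) - 63*t^2 - 60*t - 12
(2) = -42*x^3 + 66*x^2 + 108*x
(3) = -3*n^2 + 9*n + 12
(4) = -18*d^2 - 47*d - 5
(5) = 8*b^2 + 4*b + l^2*(2*b - 3) + l*(-2*b^2 - 9*b + 18) - 24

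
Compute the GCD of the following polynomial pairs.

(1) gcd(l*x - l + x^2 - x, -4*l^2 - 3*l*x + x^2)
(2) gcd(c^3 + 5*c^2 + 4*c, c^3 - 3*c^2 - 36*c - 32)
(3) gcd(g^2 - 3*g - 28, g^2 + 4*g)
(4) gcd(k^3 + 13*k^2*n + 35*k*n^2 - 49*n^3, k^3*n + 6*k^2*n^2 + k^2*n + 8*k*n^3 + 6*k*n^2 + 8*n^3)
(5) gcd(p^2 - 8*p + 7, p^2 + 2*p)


(1) = gcd((l + x)*(x - 1), (-4*l + x)*(l + x)) = l + x
(2) = gcd(c*(c + 1)*(c + 4), (c - 8)*(c + 1)*(c + 4)) = c^2 + 5*c + 4
(3) = gcd((g - 7)*(g + 4), g*(g + 4)) = g + 4
(4) = gcd((k - n)*(k + 7*n)^2, (k + 2*n)*(k + 4*n)*(k*n + n)) = 1
(5) = 1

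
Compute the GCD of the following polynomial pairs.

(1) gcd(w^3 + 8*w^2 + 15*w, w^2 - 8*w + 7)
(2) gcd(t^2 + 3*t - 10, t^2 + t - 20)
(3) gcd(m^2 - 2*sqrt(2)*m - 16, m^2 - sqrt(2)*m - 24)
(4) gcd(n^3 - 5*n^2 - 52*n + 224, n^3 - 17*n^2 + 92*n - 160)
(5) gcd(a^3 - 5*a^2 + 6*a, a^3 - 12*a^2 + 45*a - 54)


(1) = gcd(w*(w + 3)*(w + 5), (w - 7)*(w - 1)) = 1
(2) = gcd((t - 2)*(t + 5), (t - 4)*(t + 5)) = t + 5
(3) = m - 4*sqrt(2)
(4) = gcd((n - 8)*(n - 4)*(n + 7), (n - 8)*(n - 5)*(n - 4)) = n^2 - 12*n + 32
(5) = a - 3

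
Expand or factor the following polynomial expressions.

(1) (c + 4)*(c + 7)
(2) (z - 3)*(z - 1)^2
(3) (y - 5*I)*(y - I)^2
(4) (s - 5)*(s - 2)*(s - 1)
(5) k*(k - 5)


(1) = c^2 + 11*c + 28
(2) = z^3 - 5*z^2 + 7*z - 3
(3) = y^3 - 7*I*y^2 - 11*y + 5*I
(4) = s^3 - 8*s^2 + 17*s - 10
(5) = k^2 - 5*k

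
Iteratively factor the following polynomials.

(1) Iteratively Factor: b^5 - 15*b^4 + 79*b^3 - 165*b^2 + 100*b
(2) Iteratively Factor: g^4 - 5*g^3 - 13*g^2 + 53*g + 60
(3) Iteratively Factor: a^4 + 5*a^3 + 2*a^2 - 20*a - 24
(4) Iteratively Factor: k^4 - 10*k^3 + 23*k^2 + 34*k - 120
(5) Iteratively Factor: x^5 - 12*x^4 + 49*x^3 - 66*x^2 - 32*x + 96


(1) = (b - 1)*(b^4 - 14*b^3 + 65*b^2 - 100*b) = (b - 5)*(b - 1)*(b^3 - 9*b^2 + 20*b) = (b - 5)*(b - 4)*(b - 1)*(b^2 - 5*b) = b*(b - 5)*(b - 4)*(b - 1)*(b - 5)
(2) = (g + 1)*(g^3 - 6*g^2 - 7*g + 60) = (g + 1)*(g + 3)*(g^2 - 9*g + 20) = (g - 4)*(g + 1)*(g + 3)*(g - 5)
(3) = (a - 2)*(a^3 + 7*a^2 + 16*a + 12) = (a - 2)*(a + 3)*(a^2 + 4*a + 4) = (a - 2)*(a + 2)*(a + 3)*(a + 2)
(4) = (k - 5)*(k^3 - 5*k^2 - 2*k + 24) = (k - 5)*(k - 3)*(k^2 - 2*k - 8) = (k - 5)*(k - 3)*(k + 2)*(k - 4)
(5) = (x - 4)*(x^4 - 8*x^3 + 17*x^2 + 2*x - 24) = (x - 4)^2*(x^3 - 4*x^2 + x + 6) = (x - 4)^2*(x - 2)*(x^2 - 2*x - 3) = (x - 4)^2*(x - 3)*(x - 2)*(x + 1)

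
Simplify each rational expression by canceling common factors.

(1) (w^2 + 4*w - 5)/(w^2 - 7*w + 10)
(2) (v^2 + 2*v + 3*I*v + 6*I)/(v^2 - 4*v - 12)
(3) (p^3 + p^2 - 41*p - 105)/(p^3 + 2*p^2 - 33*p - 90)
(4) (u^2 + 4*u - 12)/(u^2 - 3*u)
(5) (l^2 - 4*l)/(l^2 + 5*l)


(1) = (w^2 + 4*w - 5)/(w^2 - 7*w + 10)
(2) = (v + 3*I)/(v - 6)
(3) = (p - 7)/(p - 6)
(4) = (u^2 + 4*u - 12)/(u^2 - 3*u)
(5) = (l - 4)/(l + 5)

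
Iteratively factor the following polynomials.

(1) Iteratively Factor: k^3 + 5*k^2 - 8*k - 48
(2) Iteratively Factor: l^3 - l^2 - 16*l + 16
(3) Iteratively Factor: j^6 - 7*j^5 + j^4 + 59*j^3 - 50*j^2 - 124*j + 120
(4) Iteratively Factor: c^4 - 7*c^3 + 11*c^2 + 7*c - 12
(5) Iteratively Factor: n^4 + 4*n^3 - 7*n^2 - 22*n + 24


(1) = (k + 4)*(k^2 + k - 12) = (k + 4)^2*(k - 3)
(2) = (l - 4)*(l^2 + 3*l - 4) = (l - 4)*(l + 4)*(l - 1)
(3) = (j - 3)*(j^5 - 4*j^4 - 11*j^3 + 26*j^2 + 28*j - 40) = (j - 3)*(j - 2)*(j^4 - 2*j^3 - 15*j^2 - 4*j + 20) = (j - 3)*(j - 2)*(j - 1)*(j^3 - j^2 - 16*j - 20) = (j - 3)*(j - 2)*(j - 1)*(j + 2)*(j^2 - 3*j - 10) = (j - 3)*(j - 2)*(j - 1)*(j + 2)^2*(j - 5)
(4) = (c - 4)*(c^3 - 3*c^2 - c + 3) = (c - 4)*(c - 3)*(c^2 - 1) = (c - 4)*(c - 3)*(c - 1)*(c + 1)
(5) = (n - 2)*(n^3 + 6*n^2 + 5*n - 12) = (n - 2)*(n - 1)*(n^2 + 7*n + 12) = (n - 2)*(n - 1)*(n + 4)*(n + 3)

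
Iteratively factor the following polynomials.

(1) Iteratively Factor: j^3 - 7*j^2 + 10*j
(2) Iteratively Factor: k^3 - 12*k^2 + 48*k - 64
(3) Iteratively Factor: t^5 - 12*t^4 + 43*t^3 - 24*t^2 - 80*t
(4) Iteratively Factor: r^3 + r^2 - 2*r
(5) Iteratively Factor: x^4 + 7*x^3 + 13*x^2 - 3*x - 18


(1) = (j)*(j^2 - 7*j + 10) = j*(j - 5)*(j - 2)
(2) = (k - 4)*(k^2 - 8*k + 16) = (k - 4)^2*(k - 4)
(3) = (t - 4)*(t^4 - 8*t^3 + 11*t^2 + 20*t) = t*(t - 4)*(t^3 - 8*t^2 + 11*t + 20) = t*(t - 4)^2*(t^2 - 4*t - 5) = t*(t - 5)*(t - 4)^2*(t + 1)
(4) = (r)*(r^2 + r - 2) = r*(r + 2)*(r - 1)
(5) = (x + 3)*(x^3 + 4*x^2 + x - 6) = (x - 1)*(x + 3)*(x^2 + 5*x + 6) = (x - 1)*(x + 2)*(x + 3)*(x + 3)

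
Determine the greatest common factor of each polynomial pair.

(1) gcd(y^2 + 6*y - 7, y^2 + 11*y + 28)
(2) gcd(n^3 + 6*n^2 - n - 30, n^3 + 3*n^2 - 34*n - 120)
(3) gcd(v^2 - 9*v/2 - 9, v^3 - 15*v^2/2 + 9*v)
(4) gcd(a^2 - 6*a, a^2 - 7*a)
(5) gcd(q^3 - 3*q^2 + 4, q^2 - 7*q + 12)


(1) = gcd((y - 1)*(y + 7), (y + 4)*(y + 7)) = y + 7
(2) = gcd((n - 2)*(n + 3)*(n + 5), (n - 6)*(n + 4)*(n + 5)) = n + 5
(3) = v - 6
(4) = a
(5) = 1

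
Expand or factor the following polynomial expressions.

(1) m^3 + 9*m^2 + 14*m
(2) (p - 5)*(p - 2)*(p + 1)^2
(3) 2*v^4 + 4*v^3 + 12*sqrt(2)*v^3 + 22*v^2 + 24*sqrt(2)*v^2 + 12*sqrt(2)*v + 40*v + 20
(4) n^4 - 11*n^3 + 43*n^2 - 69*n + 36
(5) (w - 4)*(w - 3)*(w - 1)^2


(1) = m*(m + 2)*(m + 7)
(2) = p^4 - 5*p^3 - 3*p^2 + 13*p + 10
(3) = (v + sqrt(2))*(v + 5*sqrt(2))*(sqrt(2)*v + sqrt(2))^2
(4) = (n - 4)*(n - 3)^2*(n - 1)
(5) = w^4 - 9*w^3 + 27*w^2 - 31*w + 12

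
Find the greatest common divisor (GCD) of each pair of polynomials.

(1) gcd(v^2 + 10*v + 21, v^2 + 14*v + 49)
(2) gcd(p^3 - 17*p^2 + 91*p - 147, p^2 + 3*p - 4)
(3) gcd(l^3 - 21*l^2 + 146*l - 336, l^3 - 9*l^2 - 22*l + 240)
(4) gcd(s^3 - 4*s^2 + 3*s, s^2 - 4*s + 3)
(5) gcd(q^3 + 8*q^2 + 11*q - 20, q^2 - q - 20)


(1) = gcd((v + 3)*(v + 7), (v + 7)^2) = v + 7
(2) = gcd((p - 7)^2*(p - 3), (p - 1)*(p + 4)) = 1
(3) = gcd((l - 8)*(l - 7)*(l - 6), (l - 8)*(l - 6)*(l + 5)) = l^2 - 14*l + 48
(4) = gcd(s*(s - 3)*(s - 1), (s - 3)*(s - 1)) = s^2 - 4*s + 3
(5) = q + 4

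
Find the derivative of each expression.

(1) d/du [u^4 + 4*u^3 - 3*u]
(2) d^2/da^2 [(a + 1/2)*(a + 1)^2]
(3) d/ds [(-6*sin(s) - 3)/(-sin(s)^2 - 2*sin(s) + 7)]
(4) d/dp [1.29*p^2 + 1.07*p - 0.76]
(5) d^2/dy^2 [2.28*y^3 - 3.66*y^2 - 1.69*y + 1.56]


(1) = 4*u^3 + 12*u^2 - 3
(2) = 6*a + 5
(3) = 6*(-sin(s) + cos(s)^2 - 9)*cos(s)/(sin(s)^2 + 2*sin(s) - 7)^2
(4) = 2.58*p + 1.07
(5) = 13.68*y - 7.32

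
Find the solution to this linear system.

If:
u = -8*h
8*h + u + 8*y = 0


Then:
h = -u/8
y = 0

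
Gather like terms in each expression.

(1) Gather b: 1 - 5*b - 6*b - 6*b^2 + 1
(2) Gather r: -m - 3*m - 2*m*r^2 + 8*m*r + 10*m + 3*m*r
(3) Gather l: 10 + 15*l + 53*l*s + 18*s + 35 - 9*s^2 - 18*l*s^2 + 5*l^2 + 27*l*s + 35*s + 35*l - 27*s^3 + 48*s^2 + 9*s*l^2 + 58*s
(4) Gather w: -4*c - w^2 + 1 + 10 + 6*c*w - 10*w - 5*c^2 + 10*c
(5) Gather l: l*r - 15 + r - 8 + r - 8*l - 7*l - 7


(1) = -6*b^2 - 11*b + 2
(2) = -2*m*r^2 + 11*m*r + 6*m
(3) = l^2*(9*s + 5) + l*(-18*s^2 + 80*s + 50) - 27*s^3 + 39*s^2 + 111*s + 45
(4) = -5*c^2 + 6*c - w^2 + w*(6*c - 10) + 11
(5) = l*(r - 15) + 2*r - 30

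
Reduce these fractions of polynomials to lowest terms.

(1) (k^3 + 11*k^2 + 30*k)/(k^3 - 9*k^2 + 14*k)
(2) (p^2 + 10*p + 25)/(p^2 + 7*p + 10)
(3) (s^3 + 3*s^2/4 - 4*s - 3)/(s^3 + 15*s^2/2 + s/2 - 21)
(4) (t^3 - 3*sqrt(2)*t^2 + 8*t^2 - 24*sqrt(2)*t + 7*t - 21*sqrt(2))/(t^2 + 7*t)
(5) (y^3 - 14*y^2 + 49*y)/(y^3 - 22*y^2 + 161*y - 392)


(1) = (k^2 + 11*k + 30)/(k^2 - 9*k + 14)
(2) = (p + 5)/(p + 2)
(3) = (4*s^2 - 5*s - 6)/(4*s^2 + 22*s - 42)
(4) = (t^2 + t*(1 - 3*sqrt(2)) - 3*sqrt(2))/t
(5) = y/(y - 8)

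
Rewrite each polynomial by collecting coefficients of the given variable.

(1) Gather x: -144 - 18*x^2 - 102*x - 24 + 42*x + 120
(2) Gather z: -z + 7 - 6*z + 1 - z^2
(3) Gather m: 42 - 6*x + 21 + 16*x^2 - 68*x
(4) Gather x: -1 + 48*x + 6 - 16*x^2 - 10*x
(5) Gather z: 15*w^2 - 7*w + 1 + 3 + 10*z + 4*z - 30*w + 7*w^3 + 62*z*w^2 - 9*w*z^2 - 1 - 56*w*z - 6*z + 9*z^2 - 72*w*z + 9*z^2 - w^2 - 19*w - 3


(1) = -18*x^2 - 60*x - 48
(2) = -z^2 - 7*z + 8
(3) = 16*x^2 - 74*x + 63
(4) = -16*x^2 + 38*x + 5
(5) = 7*w^3 + 14*w^2 - 56*w + z^2*(18 - 9*w) + z*(62*w^2 - 128*w + 8)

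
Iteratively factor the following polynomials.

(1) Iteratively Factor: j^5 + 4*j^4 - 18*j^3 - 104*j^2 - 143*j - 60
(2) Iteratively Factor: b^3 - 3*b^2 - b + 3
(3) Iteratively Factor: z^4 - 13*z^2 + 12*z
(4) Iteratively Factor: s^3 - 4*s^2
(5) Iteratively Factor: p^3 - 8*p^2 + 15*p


(1) = (j + 1)*(j^4 + 3*j^3 - 21*j^2 - 83*j - 60) = (j + 1)*(j + 3)*(j^3 - 21*j - 20) = (j + 1)*(j + 3)*(j + 4)*(j^2 - 4*j - 5) = (j - 5)*(j + 1)*(j + 3)*(j + 4)*(j + 1)
(2) = (b - 1)*(b^2 - 2*b - 3) = (b - 3)*(b - 1)*(b + 1)
(3) = (z - 3)*(z^3 + 3*z^2 - 4*z) = (z - 3)*(z - 1)*(z^2 + 4*z) = (z - 3)*(z - 1)*(z + 4)*(z)
(4) = (s)*(s^2 - 4*s) = s^2*(s - 4)
(5) = (p)*(p^2 - 8*p + 15) = p*(p - 3)*(p - 5)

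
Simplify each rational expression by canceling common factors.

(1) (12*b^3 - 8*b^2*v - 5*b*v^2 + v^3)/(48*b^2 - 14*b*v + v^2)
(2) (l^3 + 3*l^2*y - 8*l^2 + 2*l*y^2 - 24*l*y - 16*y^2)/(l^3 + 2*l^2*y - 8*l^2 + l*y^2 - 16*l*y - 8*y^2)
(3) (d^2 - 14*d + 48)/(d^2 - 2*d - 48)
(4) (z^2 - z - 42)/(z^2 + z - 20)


(1) = (-2*b^2 + b*v + v^2)/(-8*b + v)
(2) = (l + 2*y)/(l + y)
(3) = (d - 6)/(d + 6)
(4) = (z^2 - z - 42)/(z^2 + z - 20)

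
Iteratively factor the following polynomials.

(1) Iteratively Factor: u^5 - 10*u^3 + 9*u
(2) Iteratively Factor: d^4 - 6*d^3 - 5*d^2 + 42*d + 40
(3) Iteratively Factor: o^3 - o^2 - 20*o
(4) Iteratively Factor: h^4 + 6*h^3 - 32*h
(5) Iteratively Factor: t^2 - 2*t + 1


(1) = (u - 3)*(u^4 + 3*u^3 - u^2 - 3*u) = (u - 3)*(u - 1)*(u^3 + 4*u^2 + 3*u) = u*(u - 3)*(u - 1)*(u^2 + 4*u + 3) = u*(u - 3)*(u - 1)*(u + 3)*(u + 1)
(2) = (d + 1)*(d^3 - 7*d^2 + 2*d + 40) = (d + 1)*(d + 2)*(d^2 - 9*d + 20) = (d - 4)*(d + 1)*(d + 2)*(d - 5)
(3) = (o + 4)*(o^2 - 5*o) = (o - 5)*(o + 4)*(o)
(4) = (h + 4)*(h^3 + 2*h^2 - 8*h) = h*(h + 4)*(h^2 + 2*h - 8) = h*(h + 4)^2*(h - 2)
(5) = (t - 1)*(t - 1)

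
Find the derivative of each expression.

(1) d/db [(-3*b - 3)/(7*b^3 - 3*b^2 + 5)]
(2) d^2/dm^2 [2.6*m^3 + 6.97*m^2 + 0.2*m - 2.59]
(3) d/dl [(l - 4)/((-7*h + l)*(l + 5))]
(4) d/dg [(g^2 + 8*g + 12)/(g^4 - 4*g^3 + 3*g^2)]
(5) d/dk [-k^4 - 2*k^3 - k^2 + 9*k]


(1) = 3*(-7*b^3 + 3*b^2 + 3*b*(b + 1)*(7*b - 2) - 5)/(7*b^3 - 3*b^2 + 5)^2
(2) = 15.6*m + 13.94
(3) = ((4 - l)*(l + 5) + (7*h - l)*(l - 4) - (7*h - l)*(l + 5))/((7*h - l)^2*(l + 5)^2)
(4) = 2*(-g^4 - 10*g^3 + 8*g^2 + 60*g - 36)/(g^3*(g^4 - 8*g^3 + 22*g^2 - 24*g + 9))
(5) = -4*k^3 - 6*k^2 - 2*k + 9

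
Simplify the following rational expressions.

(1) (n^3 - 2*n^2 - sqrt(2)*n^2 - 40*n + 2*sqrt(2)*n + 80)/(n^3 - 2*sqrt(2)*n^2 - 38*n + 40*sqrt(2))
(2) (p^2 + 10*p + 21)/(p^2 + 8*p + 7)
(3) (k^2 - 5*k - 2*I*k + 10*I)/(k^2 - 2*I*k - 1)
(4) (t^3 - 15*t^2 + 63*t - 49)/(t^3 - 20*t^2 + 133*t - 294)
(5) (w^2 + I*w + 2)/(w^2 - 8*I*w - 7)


(1) = (n - 2)/(n - sqrt(2))
(2) = (p + 3)/(p + 1)
(3) = (k^2 + k*(-5 - 2*I) + 10*I)/(k^2 - 2*I*k - 1)
(4) = (t - 1)/(t - 6)
(5) = (w + 2*I)/(w - 7*I)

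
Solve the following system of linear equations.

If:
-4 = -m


Then:
m = 4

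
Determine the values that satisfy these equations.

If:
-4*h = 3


Then:
h = -3/4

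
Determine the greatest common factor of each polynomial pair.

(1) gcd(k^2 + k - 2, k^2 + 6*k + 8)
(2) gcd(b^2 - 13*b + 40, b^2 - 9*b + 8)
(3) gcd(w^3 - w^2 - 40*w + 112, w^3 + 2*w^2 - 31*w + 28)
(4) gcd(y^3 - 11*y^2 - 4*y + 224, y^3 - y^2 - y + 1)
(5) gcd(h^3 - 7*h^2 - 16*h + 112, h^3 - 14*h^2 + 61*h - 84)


(1) = k + 2
(2) = gcd((b - 8)*(b - 5), (b - 8)*(b - 1)) = b - 8
(3) = gcd((w - 4)^2*(w + 7), (w - 4)*(w - 1)*(w + 7)) = w^2 + 3*w - 28
(4) = gcd((y - 8)*(y - 7)*(y + 4), (y - 1)^2*(y + 1)) = 1
(5) = gcd((h - 7)*(h - 4)*(h + 4), (h - 7)*(h - 4)*(h - 3)) = h^2 - 11*h + 28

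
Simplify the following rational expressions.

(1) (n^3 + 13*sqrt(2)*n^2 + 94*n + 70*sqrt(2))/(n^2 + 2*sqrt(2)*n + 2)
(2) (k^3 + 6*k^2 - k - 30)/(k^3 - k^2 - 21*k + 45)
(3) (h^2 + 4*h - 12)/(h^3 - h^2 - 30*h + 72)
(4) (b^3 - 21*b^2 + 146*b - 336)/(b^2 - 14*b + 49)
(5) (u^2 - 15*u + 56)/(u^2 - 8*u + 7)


(1) = (n^2 + 12*sqrt(2)*n + 70)/(n + sqrt(2))
(2) = (k^2 + k - 6)/(k^2 - 6*k + 9)
(3) = (h - 2)/(h^2 - 7*h + 12)
(4) = (b^2 - 14*b + 48)/(b - 7)
(5) = (u - 8)/(u - 1)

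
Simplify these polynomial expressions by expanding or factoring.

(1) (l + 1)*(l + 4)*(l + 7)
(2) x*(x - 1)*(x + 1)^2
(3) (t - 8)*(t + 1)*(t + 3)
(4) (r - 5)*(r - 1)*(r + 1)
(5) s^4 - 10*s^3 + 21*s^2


(1) = l^3 + 12*l^2 + 39*l + 28
(2) = x^4 + x^3 - x^2 - x
(3) = t^3 - 4*t^2 - 29*t - 24
(4) = r^3 - 5*r^2 - r + 5
(5) = s^2*(s - 7)*(s - 3)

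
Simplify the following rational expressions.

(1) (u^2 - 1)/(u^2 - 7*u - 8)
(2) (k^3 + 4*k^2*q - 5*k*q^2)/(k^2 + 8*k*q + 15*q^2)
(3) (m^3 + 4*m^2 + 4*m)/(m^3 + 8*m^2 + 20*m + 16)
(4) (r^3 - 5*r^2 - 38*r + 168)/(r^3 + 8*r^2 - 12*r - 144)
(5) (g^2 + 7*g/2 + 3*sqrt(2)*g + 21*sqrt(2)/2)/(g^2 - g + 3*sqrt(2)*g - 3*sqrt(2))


(1) = (u - 1)/(u - 8)
(2) = (k^2 - k*q)/(k + 3*q)
(3) = m/(m + 4)
(4) = (r - 7)/(r + 6)
(5) = (2*g + 7)/(2*g - 2)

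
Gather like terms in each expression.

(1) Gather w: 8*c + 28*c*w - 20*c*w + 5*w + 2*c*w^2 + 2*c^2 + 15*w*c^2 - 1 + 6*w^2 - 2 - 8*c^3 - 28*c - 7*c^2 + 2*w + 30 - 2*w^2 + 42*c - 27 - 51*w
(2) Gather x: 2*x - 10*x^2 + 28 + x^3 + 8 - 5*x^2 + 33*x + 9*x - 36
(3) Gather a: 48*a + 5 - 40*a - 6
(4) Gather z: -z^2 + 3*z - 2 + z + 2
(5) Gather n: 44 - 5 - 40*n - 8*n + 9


(1) = -8*c^3 - 5*c^2 + 22*c + w^2*(2*c + 4) + w*(15*c^2 + 8*c - 44)
(2) = x^3 - 15*x^2 + 44*x
(3) = 8*a - 1
(4) = -z^2 + 4*z
(5) = 48 - 48*n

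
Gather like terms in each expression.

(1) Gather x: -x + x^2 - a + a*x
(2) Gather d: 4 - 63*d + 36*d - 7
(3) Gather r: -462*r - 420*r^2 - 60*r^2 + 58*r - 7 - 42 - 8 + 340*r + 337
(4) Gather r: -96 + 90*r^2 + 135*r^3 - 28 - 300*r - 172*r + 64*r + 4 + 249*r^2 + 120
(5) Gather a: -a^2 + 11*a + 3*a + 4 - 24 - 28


(1) = -a + x^2 + x*(a - 1)
(2) = -27*d - 3
(3) = -480*r^2 - 64*r + 280
(4) = 135*r^3 + 339*r^2 - 408*r
(5) = -a^2 + 14*a - 48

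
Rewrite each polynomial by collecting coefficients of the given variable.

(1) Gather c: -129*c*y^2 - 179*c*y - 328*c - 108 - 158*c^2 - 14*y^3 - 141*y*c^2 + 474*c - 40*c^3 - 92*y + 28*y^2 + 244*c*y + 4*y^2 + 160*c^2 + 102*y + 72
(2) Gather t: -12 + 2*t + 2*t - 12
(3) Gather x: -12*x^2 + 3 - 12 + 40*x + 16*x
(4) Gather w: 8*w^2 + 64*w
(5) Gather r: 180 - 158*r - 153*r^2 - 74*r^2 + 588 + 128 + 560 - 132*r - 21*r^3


(1) = -40*c^3 + c^2*(2 - 141*y) + c*(-129*y^2 + 65*y + 146) - 14*y^3 + 32*y^2 + 10*y - 36
(2) = 4*t - 24
(3) = -12*x^2 + 56*x - 9
(4) = 8*w^2 + 64*w
(5) = -21*r^3 - 227*r^2 - 290*r + 1456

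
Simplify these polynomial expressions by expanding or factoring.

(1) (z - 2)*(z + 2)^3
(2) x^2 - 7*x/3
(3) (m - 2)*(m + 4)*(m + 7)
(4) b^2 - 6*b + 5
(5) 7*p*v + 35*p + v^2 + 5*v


(1) = z^4 + 4*z^3 - 16*z - 16
(2) = x*(x - 7/3)
(3) = m^3 + 9*m^2 + 6*m - 56
(4) = (b - 5)*(b - 1)
(5) = (7*p + v)*(v + 5)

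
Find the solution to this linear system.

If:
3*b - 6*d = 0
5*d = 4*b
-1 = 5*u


Then:
b = 0
d = 0
u = -1/5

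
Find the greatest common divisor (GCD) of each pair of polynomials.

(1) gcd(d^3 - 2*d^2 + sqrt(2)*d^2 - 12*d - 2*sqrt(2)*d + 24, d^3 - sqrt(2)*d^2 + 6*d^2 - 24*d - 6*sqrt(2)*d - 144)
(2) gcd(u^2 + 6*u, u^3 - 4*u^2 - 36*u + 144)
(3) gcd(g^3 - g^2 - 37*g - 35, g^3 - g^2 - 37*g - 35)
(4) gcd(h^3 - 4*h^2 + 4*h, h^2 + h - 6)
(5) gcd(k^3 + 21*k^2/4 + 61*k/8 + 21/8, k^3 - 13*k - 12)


(1) = d + 3*sqrt(2)
(2) = gcd(u*(u + 6), (u - 6)*(u - 4)*(u + 6)) = u + 6
(3) = g^3 - g^2 - 37*g - 35
(4) = h - 2
(5) = gcd((k + 1/2)*(k + 7/4)*(k + 3), (k - 4)*(k + 1)*(k + 3)) = k + 3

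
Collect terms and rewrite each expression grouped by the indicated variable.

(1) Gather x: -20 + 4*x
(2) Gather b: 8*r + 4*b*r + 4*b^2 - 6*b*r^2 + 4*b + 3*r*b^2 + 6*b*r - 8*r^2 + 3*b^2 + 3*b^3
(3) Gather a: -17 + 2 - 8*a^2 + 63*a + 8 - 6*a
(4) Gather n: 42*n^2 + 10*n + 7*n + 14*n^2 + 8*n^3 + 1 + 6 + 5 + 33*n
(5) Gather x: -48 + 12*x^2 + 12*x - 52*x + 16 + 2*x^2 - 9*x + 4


(1) = 4*x - 20
(2) = 3*b^3 + b^2*(3*r + 7) + b*(-6*r^2 + 10*r + 4) - 8*r^2 + 8*r
(3) = -8*a^2 + 57*a - 7
(4) = 8*n^3 + 56*n^2 + 50*n + 12
(5) = 14*x^2 - 49*x - 28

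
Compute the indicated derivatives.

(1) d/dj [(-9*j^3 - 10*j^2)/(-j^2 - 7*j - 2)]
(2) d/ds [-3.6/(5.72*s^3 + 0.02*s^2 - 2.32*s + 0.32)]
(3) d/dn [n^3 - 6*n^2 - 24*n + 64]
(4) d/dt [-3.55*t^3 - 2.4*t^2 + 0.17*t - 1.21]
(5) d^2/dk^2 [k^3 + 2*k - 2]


(1) = j*(9*j^3 + 126*j^2 + 124*j + 40)/(j^4 + 14*j^3 + 53*j^2 + 28*j + 4)
(2) = (61.776*s^2 + 0.144*s - 8.352)/(5.72*s^3 + 0.02*s^2 - 2.32*s + 0.32)^2
(3) = 3*n^2 - 12*n - 24
(4) = -10.65*t^2 - 4.8*t + 0.17
(5) = 6*k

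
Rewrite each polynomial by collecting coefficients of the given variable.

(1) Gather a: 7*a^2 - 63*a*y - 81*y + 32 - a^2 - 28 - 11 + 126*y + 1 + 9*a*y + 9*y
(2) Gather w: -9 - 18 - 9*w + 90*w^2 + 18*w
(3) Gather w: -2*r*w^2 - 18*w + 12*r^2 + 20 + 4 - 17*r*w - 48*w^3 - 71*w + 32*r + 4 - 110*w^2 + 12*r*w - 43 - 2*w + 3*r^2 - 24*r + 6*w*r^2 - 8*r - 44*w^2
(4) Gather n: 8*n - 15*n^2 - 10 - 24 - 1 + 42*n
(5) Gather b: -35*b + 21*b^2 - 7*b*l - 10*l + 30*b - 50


(1) = 6*a^2 - 54*a*y + 54*y - 6
(2) = 90*w^2 + 9*w - 27
(3) = 15*r^2 - 48*w^3 + w^2*(-2*r - 154) + w*(6*r^2 - 5*r - 91) - 15
(4) = -15*n^2 + 50*n - 35
(5) = 21*b^2 + b*(-7*l - 5) - 10*l - 50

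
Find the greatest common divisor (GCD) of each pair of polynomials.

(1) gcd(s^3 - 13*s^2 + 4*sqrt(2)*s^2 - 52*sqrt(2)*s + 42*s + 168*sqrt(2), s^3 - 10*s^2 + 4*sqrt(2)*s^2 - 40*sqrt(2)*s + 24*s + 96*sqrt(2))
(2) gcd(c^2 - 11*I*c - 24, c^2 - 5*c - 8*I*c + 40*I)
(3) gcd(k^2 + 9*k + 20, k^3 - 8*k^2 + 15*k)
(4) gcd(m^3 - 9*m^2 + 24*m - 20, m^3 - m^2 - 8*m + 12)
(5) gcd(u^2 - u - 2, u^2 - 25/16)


(1) = gcd((s - 7)*(s - 6)*(s + 4*sqrt(2)), (s - 6)*(s - 4)*(s + 4*sqrt(2))) = s^2 + s*(-6 + 4*sqrt(2)) - 24*sqrt(2)
(2) = gcd((c - 8*I)*(c - 3*I), (c - 5)*(c - 8*I)) = c - 8*I
(3) = gcd((k + 4)*(k + 5), k*(k - 5)*(k - 3)) = 1
(4) = gcd((m - 5)*(m - 2)^2, (m - 2)^2*(m + 3)) = m^2 - 4*m + 4
(5) = gcd((u - 2)*(u + 1), (u - 5/4)*(u + 5/4)) = 1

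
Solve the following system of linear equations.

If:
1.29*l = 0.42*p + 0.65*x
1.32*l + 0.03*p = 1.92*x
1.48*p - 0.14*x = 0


Then:
l = 0.00
p = 0.00
x = 0.00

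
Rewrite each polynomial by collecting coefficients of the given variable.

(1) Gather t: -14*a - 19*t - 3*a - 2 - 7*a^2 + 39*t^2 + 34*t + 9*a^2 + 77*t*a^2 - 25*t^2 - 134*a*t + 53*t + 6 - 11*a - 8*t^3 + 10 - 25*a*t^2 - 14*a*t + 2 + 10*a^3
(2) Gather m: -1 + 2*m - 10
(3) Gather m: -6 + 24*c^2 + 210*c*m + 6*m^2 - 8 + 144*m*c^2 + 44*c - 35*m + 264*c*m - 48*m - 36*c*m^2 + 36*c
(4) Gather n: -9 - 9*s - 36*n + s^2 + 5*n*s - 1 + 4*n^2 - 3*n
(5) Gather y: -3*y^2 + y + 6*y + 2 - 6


(1) = 10*a^3 + 2*a^2 - 28*a - 8*t^3 + t^2*(14 - 25*a) + t*(77*a^2 - 148*a + 68) + 16
(2) = 2*m - 11
(3) = 24*c^2 + 80*c + m^2*(6 - 36*c) + m*(144*c^2 + 474*c - 83) - 14
(4) = 4*n^2 + n*(5*s - 39) + s^2 - 9*s - 10
(5) = -3*y^2 + 7*y - 4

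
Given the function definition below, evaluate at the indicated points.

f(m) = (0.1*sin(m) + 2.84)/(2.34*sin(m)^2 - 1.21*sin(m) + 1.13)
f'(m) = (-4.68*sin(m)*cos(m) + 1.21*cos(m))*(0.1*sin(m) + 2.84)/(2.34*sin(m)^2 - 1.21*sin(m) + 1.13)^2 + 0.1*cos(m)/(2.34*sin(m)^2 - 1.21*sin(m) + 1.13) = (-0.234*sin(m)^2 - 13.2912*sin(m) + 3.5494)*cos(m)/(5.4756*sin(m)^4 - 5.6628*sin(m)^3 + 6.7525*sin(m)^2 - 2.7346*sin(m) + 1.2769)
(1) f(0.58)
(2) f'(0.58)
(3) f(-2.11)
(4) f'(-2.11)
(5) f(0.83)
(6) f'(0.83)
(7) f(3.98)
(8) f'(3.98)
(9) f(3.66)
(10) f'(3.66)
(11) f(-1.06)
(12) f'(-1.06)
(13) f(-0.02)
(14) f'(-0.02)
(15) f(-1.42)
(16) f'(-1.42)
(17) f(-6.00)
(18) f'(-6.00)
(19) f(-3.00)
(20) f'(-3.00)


(1) = 2.47
(2) = -2.33
(3) = 0.71
(4) = -0.50
(5) = 1.93
(6) = -1.89
(7) = 0.83
(8) = -0.81
(9) = 1.21
(10) = -1.65
(11) = 0.69
(12) = 0.47
(13) = 2.46
(14) = 2.86
(15) = 0.59
(16) = 0.12
(17) = 2.94
(18) = -0.18
(19) = 2.10
(20) = -2.96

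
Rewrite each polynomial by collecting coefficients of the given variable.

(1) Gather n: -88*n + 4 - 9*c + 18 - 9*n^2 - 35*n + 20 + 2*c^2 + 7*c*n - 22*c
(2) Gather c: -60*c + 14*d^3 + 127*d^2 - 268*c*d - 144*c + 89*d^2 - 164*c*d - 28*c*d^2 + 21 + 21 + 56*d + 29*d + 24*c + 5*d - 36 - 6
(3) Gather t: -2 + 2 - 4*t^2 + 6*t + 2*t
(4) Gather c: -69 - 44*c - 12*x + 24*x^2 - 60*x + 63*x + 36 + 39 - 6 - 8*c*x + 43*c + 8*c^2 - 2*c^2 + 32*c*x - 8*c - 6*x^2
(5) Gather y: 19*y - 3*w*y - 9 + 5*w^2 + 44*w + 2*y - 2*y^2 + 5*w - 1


(1) = 2*c^2 - 31*c - 9*n^2 + n*(7*c - 123) + 42
(2) = c*(-28*d^2 - 432*d - 180) + 14*d^3 + 216*d^2 + 90*d
(3) = -4*t^2 + 8*t
(4) = 6*c^2 + c*(24*x - 9) + 18*x^2 - 9*x
(5) = 5*w^2 + 49*w - 2*y^2 + y*(21 - 3*w) - 10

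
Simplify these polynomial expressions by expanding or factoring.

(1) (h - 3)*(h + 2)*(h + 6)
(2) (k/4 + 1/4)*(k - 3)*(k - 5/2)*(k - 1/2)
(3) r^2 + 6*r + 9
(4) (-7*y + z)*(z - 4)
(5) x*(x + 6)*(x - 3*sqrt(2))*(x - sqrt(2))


(1) = h^3 + 5*h^2 - 12*h - 36
(2) = k^4/4 - 5*k^3/4 + 17*k^2/16 + 13*k/8 - 15/16
(3) = (r + 3)^2
(4) = -7*y*z + 28*y + z^2 - 4*z
(5) = x^4 - 4*sqrt(2)*x^3 + 6*x^3 - 24*sqrt(2)*x^2 + 6*x^2 + 36*x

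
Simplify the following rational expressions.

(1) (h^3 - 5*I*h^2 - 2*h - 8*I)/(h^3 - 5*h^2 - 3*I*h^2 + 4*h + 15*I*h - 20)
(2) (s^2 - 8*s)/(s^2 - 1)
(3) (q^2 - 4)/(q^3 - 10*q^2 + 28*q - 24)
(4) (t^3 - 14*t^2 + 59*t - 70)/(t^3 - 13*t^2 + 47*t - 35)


(1) = (h - 2*I)/(h - 5)
(2) = (s^2 - 8*s)/(s^2 - 1)
(3) = (q + 2)/(q^2 - 8*q + 12)
(4) = (t - 2)/(t - 1)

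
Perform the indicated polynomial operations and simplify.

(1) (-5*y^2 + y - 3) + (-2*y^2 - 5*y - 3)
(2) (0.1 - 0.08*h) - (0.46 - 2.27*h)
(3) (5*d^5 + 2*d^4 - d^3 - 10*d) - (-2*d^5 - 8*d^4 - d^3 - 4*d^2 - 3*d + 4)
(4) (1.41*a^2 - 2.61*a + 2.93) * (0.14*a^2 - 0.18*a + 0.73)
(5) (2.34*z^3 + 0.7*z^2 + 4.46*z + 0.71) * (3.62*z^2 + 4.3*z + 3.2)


(1) = -7*y^2 - 4*y - 6
(2) = 2.19*h - 0.36
(3) = 7*d^5 + 10*d^4 + 4*d^2 - 7*d - 4
(4) = 0.1974*a^4 - 0.6192*a^3 + 1.9093*a^2 - 2.4327*a + 2.1389
(5) = 8.4708*z^5 + 12.596*z^4 + 26.6432*z^3 + 23.9882*z^2 + 17.325*z + 2.272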